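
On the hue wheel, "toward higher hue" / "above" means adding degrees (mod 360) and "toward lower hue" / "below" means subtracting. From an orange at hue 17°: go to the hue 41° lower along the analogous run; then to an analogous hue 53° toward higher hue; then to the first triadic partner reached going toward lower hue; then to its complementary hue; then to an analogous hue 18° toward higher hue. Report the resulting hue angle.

107°

17 − 41 = -24 → -24 + 360 = 336°   (analog 41° ↓)
336 + 53 = 389 → 389 − 360 = 29°   (analog 53° ↑)
29 − 120 = -91 → -91 + 360 = 269°   (triadic ↓)
269 + 180 = 449 → 449 − 360 = 89°   (complement)
89 + 18 = 107°   (analog 18° ↑)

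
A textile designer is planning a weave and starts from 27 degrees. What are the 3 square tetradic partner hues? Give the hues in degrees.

A square tetradic scheme places four hues every 90°.
27 + 90 = 117°
27 + 180 = 207°
27 + 270 = 297°

117°, 207°, 297°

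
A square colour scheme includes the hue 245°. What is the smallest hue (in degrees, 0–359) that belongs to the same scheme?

A square tetradic scheme places four hues every 90°.
The full set through 245° is {65°, 155°, 245°, 335°}.

65°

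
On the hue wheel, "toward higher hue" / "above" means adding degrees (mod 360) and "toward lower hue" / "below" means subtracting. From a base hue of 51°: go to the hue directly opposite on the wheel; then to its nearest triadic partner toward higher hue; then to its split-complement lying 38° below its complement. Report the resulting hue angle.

133°

51 + 180 = 231°   (complement)
231 + 120 = 351°   (triadic ↑)
351 + 142 = 493 → 493 − 360 = 133°   (split-comp 38° ↓)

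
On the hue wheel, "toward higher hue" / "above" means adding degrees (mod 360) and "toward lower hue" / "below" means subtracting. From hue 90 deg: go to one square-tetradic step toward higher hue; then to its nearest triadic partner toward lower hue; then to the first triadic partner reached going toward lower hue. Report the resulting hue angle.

300°

square ↑ +90°: 90 + 90 = 180°
triadic ↓ −120°: 180 − 120 = 60°
triadic ↓ −120°: 60 − 120 = -60 → -60 + 360 = 300°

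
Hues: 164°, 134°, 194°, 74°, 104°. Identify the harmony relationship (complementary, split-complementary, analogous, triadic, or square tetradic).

analogous

Sort the hues: 74°, 104°, 134°, 164°, 194°.
Successive gaps around the wheel: 30°, 30°, 30°, 30°, 240°.
A run of hues at equal small steps (30°) with one large closing gap is an analogous group.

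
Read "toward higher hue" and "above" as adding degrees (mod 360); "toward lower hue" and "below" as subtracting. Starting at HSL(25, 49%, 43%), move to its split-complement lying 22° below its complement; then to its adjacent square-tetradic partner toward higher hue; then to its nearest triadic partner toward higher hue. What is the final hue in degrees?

33°

25 + 158 = 183°   (split-comp 22° ↓)
183 + 90 = 273°   (square ↑)
273 + 120 = 393 → 393 − 360 = 33°   (triadic ↑)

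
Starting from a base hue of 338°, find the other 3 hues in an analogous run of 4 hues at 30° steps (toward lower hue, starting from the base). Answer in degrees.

338 − 30 = 308°
338 − 60 = 278°
338 − 90 = 248°

308°, 278°, and 248°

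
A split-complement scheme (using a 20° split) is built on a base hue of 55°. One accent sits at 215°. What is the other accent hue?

Split-complementary hues sit 20° either side of the complement.
Complement of the base 55°: 55 + 180 = 235°
The given accent 215° is 20° one side of 235°; the other accent sits 20° the other side: 235 + 20 = 255°

255°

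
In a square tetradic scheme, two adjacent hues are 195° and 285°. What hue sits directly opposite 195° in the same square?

A square tetradic scheme places four hues 90° apart; opposite corners are 180° apart.
195 + 180 = 375 → 375 − 360 = 15°

15°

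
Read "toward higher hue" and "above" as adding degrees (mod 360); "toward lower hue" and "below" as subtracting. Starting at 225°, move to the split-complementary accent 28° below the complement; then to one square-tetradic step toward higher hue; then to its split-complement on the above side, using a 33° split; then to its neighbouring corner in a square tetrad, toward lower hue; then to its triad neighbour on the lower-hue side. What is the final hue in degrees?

225 + 152 = 377 → 377 − 360 = 17°   (split-comp 28° ↓)
17 + 90 = 107°   (square ↑)
107 + 213 = 320°   (split-comp 33° ↑)
320 − 90 = 230°   (square ↓)
230 − 120 = 110°   (triadic ↓)

110°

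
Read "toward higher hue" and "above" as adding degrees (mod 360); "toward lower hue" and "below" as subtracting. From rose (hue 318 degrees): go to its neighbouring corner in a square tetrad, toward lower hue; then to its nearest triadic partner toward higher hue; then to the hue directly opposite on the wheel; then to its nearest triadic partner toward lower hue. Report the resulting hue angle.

48°

square ↓ −90°: 318 − 90 = 228°
triadic ↑ +120°: 228 + 120 = 348°
complement +180°: 348 + 180 = 528 → 528 − 360 = 168°
triadic ↓ −120°: 168 − 120 = 48°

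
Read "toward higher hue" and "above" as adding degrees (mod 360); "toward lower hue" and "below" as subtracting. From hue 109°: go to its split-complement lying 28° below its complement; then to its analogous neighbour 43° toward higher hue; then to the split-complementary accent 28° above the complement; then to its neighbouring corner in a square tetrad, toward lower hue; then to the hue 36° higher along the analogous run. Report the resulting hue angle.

98°

split-comp 28° ↓ +152°: 109 + 152 = 261°
analog 43° ↑ +43°: 261 + 43 = 304°
split-comp 28° ↑ +208°: 304 + 208 = 512 → 512 − 360 = 152°
square ↓ −90°: 152 − 90 = 62°
analog 36° ↑ +36°: 62 + 36 = 98°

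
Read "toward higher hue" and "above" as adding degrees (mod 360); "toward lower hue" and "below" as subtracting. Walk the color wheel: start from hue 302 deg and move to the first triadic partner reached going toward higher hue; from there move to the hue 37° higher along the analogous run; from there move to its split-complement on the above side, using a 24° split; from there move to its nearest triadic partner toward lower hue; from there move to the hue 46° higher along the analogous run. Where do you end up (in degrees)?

229°

triadic ↑ +120°: 302 + 120 = 422 → 422 − 360 = 62°
analog 37° ↑ +37°: 62 + 37 = 99°
split-comp 24° ↑ +204°: 99 + 204 = 303°
triadic ↓ −120°: 303 − 120 = 183°
analog 46° ↑ +46°: 183 + 46 = 229°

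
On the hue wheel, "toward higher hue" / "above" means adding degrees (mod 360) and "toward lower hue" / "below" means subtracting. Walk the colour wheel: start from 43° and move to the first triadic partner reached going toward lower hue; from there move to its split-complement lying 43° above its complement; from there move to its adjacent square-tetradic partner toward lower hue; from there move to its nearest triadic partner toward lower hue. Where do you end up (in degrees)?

296°

−120° (triadic ↓): 43 − 120 = -77 → -77 + 360 = 283°
+223° (split-comp 43° ↑): 283 + 223 = 506 → 506 − 360 = 146°
−90° (square ↓): 146 − 90 = 56°
−120° (triadic ↓): 56 − 120 = -64 → -64 + 360 = 296°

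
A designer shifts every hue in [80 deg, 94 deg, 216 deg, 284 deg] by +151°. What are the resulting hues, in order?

80 + 151 = 231°
94 + 151 = 245°
216 + 151 = 367 → 367 − 360 = 7°
284 + 151 = 435 → 435 − 360 = 75°

231°, 245°, 7°, 75°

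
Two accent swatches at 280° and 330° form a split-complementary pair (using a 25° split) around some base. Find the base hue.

125°

The accents sit 25° either side of the complement, so the complement is their short-arc midpoint on the wheel.
Short-arc midpoint of 280° and 330°: 305°.
Base is 180° from the complement: 305 − 180 = 125°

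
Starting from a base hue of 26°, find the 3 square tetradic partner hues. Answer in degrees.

26 + 90 = 116°
26 + 180 = 206°
26 + 270 = 296°

116°, 206°, 296°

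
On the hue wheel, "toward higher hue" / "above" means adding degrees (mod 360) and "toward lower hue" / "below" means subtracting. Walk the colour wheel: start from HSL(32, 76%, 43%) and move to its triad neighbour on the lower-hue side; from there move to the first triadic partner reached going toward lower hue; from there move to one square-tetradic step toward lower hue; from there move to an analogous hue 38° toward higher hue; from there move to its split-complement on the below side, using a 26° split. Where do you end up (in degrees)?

254°

32 − 120 = -88 → -88 + 360 = 272°   (triadic ↓)
272 − 120 = 152°   (triadic ↓)
152 − 90 = 62°   (square ↓)
62 + 38 = 100°   (analog 38° ↑)
100 + 154 = 254°   (split-comp 26° ↓)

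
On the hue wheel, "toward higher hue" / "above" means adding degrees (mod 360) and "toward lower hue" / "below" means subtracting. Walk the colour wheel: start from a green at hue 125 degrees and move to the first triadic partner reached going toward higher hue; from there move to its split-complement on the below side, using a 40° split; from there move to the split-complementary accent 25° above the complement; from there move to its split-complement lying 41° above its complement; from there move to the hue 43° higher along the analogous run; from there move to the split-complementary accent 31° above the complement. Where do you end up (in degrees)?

345°

+120° (triadic ↑): 125 + 120 = 245°
+140° (split-comp 40° ↓): 245 + 140 = 385 → 385 − 360 = 25°
+205° (split-comp 25° ↑): 25 + 205 = 230°
+221° (split-comp 41° ↑): 230 + 221 = 451 → 451 − 360 = 91°
+43° (analog 43° ↑): 91 + 43 = 134°
+211° (split-comp 31° ↑): 134 + 211 = 345°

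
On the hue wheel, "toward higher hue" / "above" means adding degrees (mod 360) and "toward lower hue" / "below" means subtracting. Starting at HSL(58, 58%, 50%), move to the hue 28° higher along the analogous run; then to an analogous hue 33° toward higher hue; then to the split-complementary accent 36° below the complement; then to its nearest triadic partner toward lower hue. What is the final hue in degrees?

143°

analog 28° ↑ +28°: 58 + 28 = 86°
analog 33° ↑ +33°: 86 + 33 = 119°
split-comp 36° ↓ +144°: 119 + 144 = 263°
triadic ↓ −120°: 263 − 120 = 143°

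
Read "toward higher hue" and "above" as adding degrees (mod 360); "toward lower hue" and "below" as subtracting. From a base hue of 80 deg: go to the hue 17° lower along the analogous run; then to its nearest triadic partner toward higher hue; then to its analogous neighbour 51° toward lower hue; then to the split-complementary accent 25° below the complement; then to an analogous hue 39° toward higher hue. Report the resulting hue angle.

80 − 17 = 63°   (analog 17° ↓)
63 + 120 = 183°   (triadic ↑)
183 − 51 = 132°   (analog 51° ↓)
132 + 155 = 287°   (split-comp 25° ↓)
287 + 39 = 326°   (analog 39° ↑)

326°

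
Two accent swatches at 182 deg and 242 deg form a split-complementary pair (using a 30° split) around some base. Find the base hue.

The accents sit 30° either side of the complement, so the complement is their short-arc midpoint on the wheel.
Short-arc midpoint of 182° and 242°: 212°.
Base is 180° from the complement: 212 − 180 = 32°

32°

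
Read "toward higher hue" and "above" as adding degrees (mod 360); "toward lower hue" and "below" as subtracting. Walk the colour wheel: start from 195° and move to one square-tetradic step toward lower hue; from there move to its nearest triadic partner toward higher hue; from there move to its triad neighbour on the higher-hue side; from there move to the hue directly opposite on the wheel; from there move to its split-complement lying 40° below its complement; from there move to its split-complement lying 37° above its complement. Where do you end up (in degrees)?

162°

195 − 90 = 105°   (square ↓)
105 + 120 = 225°   (triadic ↑)
225 + 120 = 345°   (triadic ↑)
345 + 180 = 525 → 525 − 360 = 165°   (complement)
165 + 140 = 305°   (split-comp 40° ↓)
305 + 217 = 522 → 522 − 360 = 162°   (split-comp 37° ↑)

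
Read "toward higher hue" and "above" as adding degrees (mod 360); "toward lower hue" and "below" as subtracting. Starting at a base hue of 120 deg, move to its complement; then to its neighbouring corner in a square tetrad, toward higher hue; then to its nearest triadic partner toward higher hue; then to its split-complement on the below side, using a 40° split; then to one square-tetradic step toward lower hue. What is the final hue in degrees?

200°

+180° (complement): 120 + 180 = 300°
+90° (square ↑): 300 + 90 = 390 → 390 − 360 = 30°
+120° (triadic ↑): 30 + 120 = 150°
+140° (split-comp 40° ↓): 150 + 140 = 290°
−90° (square ↓): 290 − 90 = 200°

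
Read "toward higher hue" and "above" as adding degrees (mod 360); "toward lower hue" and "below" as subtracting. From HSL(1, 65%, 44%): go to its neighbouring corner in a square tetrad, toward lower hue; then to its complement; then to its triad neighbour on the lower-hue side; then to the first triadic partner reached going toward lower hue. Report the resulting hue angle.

211°

square ↓ −90°: 1 − 90 = -89 → -89 + 360 = 271°
complement +180°: 271 + 180 = 451 → 451 − 360 = 91°
triadic ↓ −120°: 91 − 120 = -29 → -29 + 360 = 331°
triadic ↓ −120°: 331 − 120 = 211°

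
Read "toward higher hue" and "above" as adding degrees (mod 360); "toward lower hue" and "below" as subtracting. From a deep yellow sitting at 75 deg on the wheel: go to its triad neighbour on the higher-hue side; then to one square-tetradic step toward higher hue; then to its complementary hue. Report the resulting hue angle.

+120° (triadic ↑): 75 + 120 = 195°
+90° (square ↑): 195 + 90 = 285°
+180° (complement): 285 + 180 = 465 → 465 − 360 = 105°

105°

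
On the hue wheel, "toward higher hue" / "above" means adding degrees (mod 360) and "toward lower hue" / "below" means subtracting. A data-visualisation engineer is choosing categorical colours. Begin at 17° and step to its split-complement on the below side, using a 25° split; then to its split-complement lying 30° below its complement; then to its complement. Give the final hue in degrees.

142°

+155° (split-comp 25° ↓): 17 + 155 = 172°
+150° (split-comp 30° ↓): 172 + 150 = 322°
+180° (complement): 322 + 180 = 502 → 502 − 360 = 142°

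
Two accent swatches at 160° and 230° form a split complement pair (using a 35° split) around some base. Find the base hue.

The accents sit 35° either side of the complement, so the complement is their short-arc midpoint on the wheel.
Short-arc midpoint of 160° and 230°: 195°.
Base is 180° from the complement: 195 − 180 = 15°

15°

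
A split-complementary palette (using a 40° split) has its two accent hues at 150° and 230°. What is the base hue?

The accents sit 40° either side of the complement, so the complement is their short-arc midpoint on the wheel.
Short-arc midpoint of 150° and 230°: 190°.
Base is 180° from the complement: 190 − 180 = 10°

10°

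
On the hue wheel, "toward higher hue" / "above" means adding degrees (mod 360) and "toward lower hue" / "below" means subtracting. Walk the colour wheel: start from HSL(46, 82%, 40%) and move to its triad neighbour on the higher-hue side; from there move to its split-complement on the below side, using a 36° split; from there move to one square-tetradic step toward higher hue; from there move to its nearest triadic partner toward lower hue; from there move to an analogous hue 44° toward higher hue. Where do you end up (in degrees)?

324°

46 + 120 = 166°   (triadic ↑)
166 + 144 = 310°   (split-comp 36° ↓)
310 + 90 = 400 → 400 − 360 = 40°   (square ↑)
40 − 120 = -80 → -80 + 360 = 280°   (triadic ↓)
280 + 44 = 324°   (analog 44° ↑)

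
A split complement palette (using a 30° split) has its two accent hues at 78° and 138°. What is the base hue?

The accents sit 30° either side of the complement, so the complement is their short-arc midpoint on the wheel.
Short-arc midpoint of 78° and 138°: 108°.
Base is 180° from the complement: 108 − 180 = -72 → -72 + 360 = 288°

288°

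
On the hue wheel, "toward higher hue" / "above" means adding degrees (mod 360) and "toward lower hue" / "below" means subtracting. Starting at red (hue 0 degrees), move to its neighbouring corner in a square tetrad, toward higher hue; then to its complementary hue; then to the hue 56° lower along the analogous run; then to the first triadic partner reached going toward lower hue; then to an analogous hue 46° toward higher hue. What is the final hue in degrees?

140°

0 + 90 = 90°   (square ↑)
90 + 180 = 270°   (complement)
270 − 56 = 214°   (analog 56° ↓)
214 − 120 = 94°   (triadic ↓)
94 + 46 = 140°   (analog 46° ↑)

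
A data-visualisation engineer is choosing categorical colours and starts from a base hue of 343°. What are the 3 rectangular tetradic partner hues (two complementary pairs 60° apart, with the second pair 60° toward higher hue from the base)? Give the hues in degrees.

43°, 163° and 223°

A rectangular tetradic uses two complementary pairs 60° apart: offsets 0°, 60°, 180°, 240°.
343 + 60 = 403 → 403 − 360 = 43°
343 + 180 = 523 → 523 − 360 = 163°
343 + 240 = 583 → 583 − 360 = 223°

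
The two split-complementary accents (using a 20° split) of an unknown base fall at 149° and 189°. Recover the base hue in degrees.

The accents sit 20° either side of the complement, so the complement is their short-arc midpoint on the wheel.
Short-arc midpoint of 149° and 189°: 169°.
Base is 180° from the complement: 169 − 180 = -11 → -11 + 360 = 349°

349°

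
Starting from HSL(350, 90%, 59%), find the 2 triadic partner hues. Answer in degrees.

A triad places three hues 120° apart.
350 + 120 = 470 → 470 − 360 = 110°
350 + 240 = 590 → 590 − 360 = 230°

110° and 230°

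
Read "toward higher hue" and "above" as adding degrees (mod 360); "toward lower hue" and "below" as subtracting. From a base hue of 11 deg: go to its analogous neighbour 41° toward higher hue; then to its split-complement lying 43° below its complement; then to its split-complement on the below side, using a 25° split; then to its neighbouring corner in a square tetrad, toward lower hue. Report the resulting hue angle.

254°

+41° (analog 41° ↑): 11 + 41 = 52°
+137° (split-comp 43° ↓): 52 + 137 = 189°
+155° (split-comp 25° ↓): 189 + 155 = 344°
−90° (square ↓): 344 − 90 = 254°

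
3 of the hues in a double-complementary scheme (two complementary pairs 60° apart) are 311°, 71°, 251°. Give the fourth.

131°

A rectangular tetradic uses two complementary pairs 60° apart: offsets 0°, 60°, 180°, 240°.
Among {71°, 251°, 311°}, 251° and 71° are a 180° pair.
The remaining hue 311° needs its own complement: 311 + 180 = 491 → 491 − 360 = 131°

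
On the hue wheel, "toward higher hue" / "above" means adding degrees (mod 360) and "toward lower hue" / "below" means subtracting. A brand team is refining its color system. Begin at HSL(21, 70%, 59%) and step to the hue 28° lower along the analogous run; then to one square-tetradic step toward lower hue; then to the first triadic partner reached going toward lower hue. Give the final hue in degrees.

−28° (analog 28° ↓): 21 − 28 = -7 → -7 + 360 = 353°
−90° (square ↓): 353 − 90 = 263°
−120° (triadic ↓): 263 − 120 = 143°

143°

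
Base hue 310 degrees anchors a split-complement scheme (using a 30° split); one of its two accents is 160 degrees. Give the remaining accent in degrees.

100°

Split-complementary hues sit 30° either side of the complement.
Complement of the base 310°: 310 + 180 = 490 → 490 − 360 = 130°
The given accent 160° is 30° one side of 130°; the other accent sits 30° the other side: 130 − 30 = 100°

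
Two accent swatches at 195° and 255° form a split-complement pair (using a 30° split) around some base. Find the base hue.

The accents sit 30° either side of the complement, so the complement is their short-arc midpoint on the wheel.
Short-arc midpoint of 195° and 255°: 225°.
Base is 180° from the complement: 225 − 180 = 45°

45°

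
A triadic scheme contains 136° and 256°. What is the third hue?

A triad spaces three hues 120° apart.
The full set is {16°, 136°, 256°}.

16°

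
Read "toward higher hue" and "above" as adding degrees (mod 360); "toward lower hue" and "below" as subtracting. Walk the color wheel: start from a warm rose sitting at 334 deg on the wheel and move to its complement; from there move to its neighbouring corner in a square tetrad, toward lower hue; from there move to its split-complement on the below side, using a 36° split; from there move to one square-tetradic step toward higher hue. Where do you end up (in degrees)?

+180° (complement): 334 + 180 = 514 → 514 − 360 = 154°
−90° (square ↓): 154 − 90 = 64°
+144° (split-comp 36° ↓): 64 + 144 = 208°
+90° (square ↑): 208 + 90 = 298°

298°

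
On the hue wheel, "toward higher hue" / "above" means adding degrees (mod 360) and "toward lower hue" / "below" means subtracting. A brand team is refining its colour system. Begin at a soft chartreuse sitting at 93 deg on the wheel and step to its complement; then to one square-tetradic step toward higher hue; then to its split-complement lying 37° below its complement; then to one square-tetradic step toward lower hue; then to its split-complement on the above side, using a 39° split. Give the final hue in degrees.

93 + 180 = 273°   (complement)
273 + 90 = 363 → 363 − 360 = 3°   (square ↑)
3 + 143 = 146°   (split-comp 37° ↓)
146 − 90 = 56°   (square ↓)
56 + 219 = 275°   (split-comp 39° ↑)

275°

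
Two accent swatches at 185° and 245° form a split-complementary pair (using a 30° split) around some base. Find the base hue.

35°

The accents sit 30° either side of the complement, so the complement is their short-arc midpoint on the wheel.
Short-arc midpoint of 185° and 245°: 215°.
Base is 180° from the complement: 215 − 180 = 35°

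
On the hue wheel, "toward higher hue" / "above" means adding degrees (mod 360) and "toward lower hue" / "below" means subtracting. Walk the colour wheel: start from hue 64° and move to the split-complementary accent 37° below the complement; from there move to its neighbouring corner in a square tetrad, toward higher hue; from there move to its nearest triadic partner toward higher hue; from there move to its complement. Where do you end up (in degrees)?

237°

split-comp 37° ↓ +143°: 64 + 143 = 207°
square ↑ +90°: 207 + 90 = 297°
triadic ↑ +120°: 297 + 120 = 417 → 417 − 360 = 57°
complement +180°: 57 + 180 = 237°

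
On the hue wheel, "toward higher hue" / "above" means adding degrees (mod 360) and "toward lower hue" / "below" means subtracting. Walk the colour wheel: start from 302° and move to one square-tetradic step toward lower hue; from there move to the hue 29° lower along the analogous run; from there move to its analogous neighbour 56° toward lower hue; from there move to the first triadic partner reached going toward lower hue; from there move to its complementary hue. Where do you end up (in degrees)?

187°

−90° (square ↓): 302 − 90 = 212°
−29° (analog 29° ↓): 212 − 29 = 183°
−56° (analog 56° ↓): 183 − 56 = 127°
−120° (triadic ↓): 127 − 120 = 7°
+180° (complement): 7 + 180 = 187°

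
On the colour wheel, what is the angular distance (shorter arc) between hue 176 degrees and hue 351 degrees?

|176 − 351| = 175.
175 ≤ 180, so the shorter arc is 175°.

175°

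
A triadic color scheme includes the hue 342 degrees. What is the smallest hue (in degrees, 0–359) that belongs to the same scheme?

A triad places three hues 120° apart.
The full set through 342° is {102°, 222°, 342°}.

102°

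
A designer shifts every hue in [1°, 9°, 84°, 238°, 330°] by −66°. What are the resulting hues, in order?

1 − 66 = -65 → -65 + 360 = 295°
9 − 66 = -57 → -57 + 360 = 303°
84 − 66 = 18°
238 − 66 = 172°
330 − 66 = 264°

295°, 303°, 18°, 172°, 264°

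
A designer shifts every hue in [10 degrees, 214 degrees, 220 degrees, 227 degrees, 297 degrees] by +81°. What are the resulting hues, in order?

91°, 295°, 301°, 308°, 18°

10 + 81 = 91°
214 + 81 = 295°
220 + 81 = 301°
227 + 81 = 308°
297 + 81 = 378 → 378 − 360 = 18°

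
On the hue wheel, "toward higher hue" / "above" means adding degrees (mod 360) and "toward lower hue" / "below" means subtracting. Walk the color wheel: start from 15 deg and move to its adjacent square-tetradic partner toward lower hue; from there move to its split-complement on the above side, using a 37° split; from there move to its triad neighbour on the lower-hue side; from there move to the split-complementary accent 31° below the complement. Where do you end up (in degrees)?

square ↓ −90°: 15 − 90 = -75 → -75 + 360 = 285°
split-comp 37° ↑ +217°: 285 + 217 = 502 → 502 − 360 = 142°
triadic ↓ −120°: 142 − 120 = 22°
split-comp 31° ↓ +149°: 22 + 149 = 171°

171°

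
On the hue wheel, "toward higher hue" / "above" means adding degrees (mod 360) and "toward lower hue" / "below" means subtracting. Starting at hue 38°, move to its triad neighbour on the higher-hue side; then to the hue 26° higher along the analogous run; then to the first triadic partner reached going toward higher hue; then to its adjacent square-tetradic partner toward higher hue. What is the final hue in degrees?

+120° (triadic ↑): 38 + 120 = 158°
+26° (analog 26° ↑): 158 + 26 = 184°
+120° (triadic ↑): 184 + 120 = 304°
+90° (square ↑): 304 + 90 = 394 → 394 − 360 = 34°

34°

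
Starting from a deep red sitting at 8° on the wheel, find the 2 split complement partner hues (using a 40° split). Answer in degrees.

Split-complementary hues sit 40° either side of the complement.
Complement of 8°: 8 + 180 = 188°
188 − 40 = 148°
188 + 40 = 228°

148° and 228°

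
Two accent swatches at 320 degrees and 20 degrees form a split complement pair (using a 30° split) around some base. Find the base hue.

170°

The accents sit 30° either side of the complement, so the complement is their short-arc midpoint on the wheel.
Short-arc midpoint of 320° and 20°: 350°.
Base is 180° from the complement: 350 − 180 = 170°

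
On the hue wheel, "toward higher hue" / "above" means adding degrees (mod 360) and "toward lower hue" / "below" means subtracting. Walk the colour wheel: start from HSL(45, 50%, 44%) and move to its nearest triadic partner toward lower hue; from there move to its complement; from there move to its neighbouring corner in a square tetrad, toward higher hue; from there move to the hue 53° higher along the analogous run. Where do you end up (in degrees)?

triadic ↓ −120°: 45 − 120 = -75 → -75 + 360 = 285°
complement +180°: 285 + 180 = 465 → 465 − 360 = 105°
square ↑ +90°: 105 + 90 = 195°
analog 53° ↑ +53°: 195 + 53 = 248°

248°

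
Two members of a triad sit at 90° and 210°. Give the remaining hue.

A triad spaces three hues 120° apart.
The full set is {90°, 210°, 330°}.

330°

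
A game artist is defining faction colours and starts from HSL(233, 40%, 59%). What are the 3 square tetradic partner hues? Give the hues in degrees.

A square tetradic scheme places four hues every 90°.
233 + 90 = 323°
233 + 180 = 413 → 413 − 360 = 53°
233 + 270 = 503 → 503 − 360 = 143°

323°, 53°, 143°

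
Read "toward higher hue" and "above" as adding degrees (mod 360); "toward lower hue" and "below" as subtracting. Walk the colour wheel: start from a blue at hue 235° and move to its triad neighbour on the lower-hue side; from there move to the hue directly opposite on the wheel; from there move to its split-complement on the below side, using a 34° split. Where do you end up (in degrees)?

235 − 120 = 115°   (triadic ↓)
115 + 180 = 295°   (complement)
295 + 146 = 441 → 441 − 360 = 81°   (split-comp 34° ↓)

81°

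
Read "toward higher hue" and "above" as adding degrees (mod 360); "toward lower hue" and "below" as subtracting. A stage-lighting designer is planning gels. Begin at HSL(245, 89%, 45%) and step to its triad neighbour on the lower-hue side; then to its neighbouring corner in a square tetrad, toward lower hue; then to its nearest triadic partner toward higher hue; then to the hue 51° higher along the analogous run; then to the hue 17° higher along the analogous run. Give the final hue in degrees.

223°

245 − 120 = 125°   (triadic ↓)
125 − 90 = 35°   (square ↓)
35 + 120 = 155°   (triadic ↑)
155 + 51 = 206°   (analog 51° ↑)
206 + 17 = 223°   (analog 17° ↑)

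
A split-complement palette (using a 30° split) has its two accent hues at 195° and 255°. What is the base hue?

The accents sit 30° either side of the complement, so the complement is their short-arc midpoint on the wheel.
Short-arc midpoint of 195° and 255°: 225°.
Base is 180° from the complement: 225 − 180 = 45°

45°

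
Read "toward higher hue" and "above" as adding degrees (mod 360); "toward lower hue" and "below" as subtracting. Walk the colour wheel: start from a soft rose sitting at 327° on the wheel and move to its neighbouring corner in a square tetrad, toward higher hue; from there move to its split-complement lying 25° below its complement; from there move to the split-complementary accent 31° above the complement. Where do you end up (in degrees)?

63°

+90° (square ↑): 327 + 90 = 417 → 417 − 360 = 57°
+155° (split-comp 25° ↓): 57 + 155 = 212°
+211° (split-comp 31° ↑): 212 + 211 = 423 → 423 − 360 = 63°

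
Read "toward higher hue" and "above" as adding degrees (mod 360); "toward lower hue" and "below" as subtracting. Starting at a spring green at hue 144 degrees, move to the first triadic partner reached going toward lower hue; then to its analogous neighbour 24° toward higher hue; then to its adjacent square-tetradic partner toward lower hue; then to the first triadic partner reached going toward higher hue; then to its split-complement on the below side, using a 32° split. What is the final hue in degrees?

226°

triadic ↓ −120°: 144 − 120 = 24°
analog 24° ↑ +24°: 24 + 24 = 48°
square ↓ −90°: 48 − 90 = -42 → -42 + 360 = 318°
triadic ↑ +120°: 318 + 120 = 438 → 438 − 360 = 78°
split-comp 32° ↓ +148°: 78 + 148 = 226°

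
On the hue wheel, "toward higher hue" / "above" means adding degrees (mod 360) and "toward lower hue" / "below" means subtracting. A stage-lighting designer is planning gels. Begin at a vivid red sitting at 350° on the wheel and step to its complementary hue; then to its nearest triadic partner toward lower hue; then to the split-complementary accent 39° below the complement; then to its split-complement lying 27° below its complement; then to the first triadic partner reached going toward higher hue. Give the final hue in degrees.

104°

350 + 180 = 530 → 530 − 360 = 170°   (complement)
170 − 120 = 50°   (triadic ↓)
50 + 141 = 191°   (split-comp 39° ↓)
191 + 153 = 344°   (split-comp 27° ↓)
344 + 120 = 464 → 464 − 360 = 104°   (triadic ↑)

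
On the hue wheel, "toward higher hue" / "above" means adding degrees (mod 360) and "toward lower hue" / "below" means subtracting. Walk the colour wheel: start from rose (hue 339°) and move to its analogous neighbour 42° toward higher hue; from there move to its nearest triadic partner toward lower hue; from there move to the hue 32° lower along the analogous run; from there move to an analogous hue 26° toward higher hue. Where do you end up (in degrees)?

analog 42° ↑ +42°: 339 + 42 = 381 → 381 − 360 = 21°
triadic ↓ −120°: 21 − 120 = -99 → -99 + 360 = 261°
analog 32° ↓ −32°: 261 − 32 = 229°
analog 26° ↑ +26°: 229 + 26 = 255°

255°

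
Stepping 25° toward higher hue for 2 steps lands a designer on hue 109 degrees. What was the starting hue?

59°

2 steps of 25° (toward higher hue) give a net shift of +50°.
Start = end − shift: 109 − 50 = 59°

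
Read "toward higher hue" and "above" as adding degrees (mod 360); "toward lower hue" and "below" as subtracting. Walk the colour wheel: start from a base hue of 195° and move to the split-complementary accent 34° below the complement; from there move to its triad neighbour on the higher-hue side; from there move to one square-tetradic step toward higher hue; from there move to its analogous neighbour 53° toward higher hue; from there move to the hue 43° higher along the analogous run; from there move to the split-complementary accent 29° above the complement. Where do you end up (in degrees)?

+146° (split-comp 34° ↓): 195 + 146 = 341°
+120° (triadic ↑): 341 + 120 = 461 → 461 − 360 = 101°
+90° (square ↑): 101 + 90 = 191°
+53° (analog 53° ↑): 191 + 53 = 244°
+43° (analog 43° ↑): 244 + 43 = 287°
+209° (split-comp 29° ↑): 287 + 209 = 496 → 496 − 360 = 136°

136°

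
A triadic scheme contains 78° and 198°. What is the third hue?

318°

A triad spaces three hues 120° apart.
The full set is {78°, 198°, 318°}.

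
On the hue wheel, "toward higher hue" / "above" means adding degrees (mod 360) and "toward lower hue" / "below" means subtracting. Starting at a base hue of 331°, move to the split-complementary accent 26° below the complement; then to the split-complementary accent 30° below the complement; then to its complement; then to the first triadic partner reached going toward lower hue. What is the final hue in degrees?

+154° (split-comp 26° ↓): 331 + 154 = 485 → 485 − 360 = 125°
+150° (split-comp 30° ↓): 125 + 150 = 275°
+180° (complement): 275 + 180 = 455 → 455 − 360 = 95°
−120° (triadic ↓): 95 − 120 = -25 → -25 + 360 = 335°

335°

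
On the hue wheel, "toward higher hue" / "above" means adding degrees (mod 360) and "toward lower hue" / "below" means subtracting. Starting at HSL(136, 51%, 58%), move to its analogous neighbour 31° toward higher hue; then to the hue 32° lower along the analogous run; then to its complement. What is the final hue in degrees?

+31° (analog 31° ↑): 136 + 31 = 167°
−32° (analog 32° ↓): 167 − 32 = 135°
+180° (complement): 135 + 180 = 315°

315°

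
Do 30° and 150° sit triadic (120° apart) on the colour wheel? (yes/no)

yes

Angular distance: |30 − 150| = 120 = 120°.
Triadic (120° apart) requires 120°.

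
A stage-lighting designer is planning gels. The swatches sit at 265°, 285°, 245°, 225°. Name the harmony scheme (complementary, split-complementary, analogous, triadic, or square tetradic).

analogous

Sort the hues: 225°, 245°, 265°, 285°.
Successive gaps around the wheel: 20°, 20°, 20°, 300°.
A run of hues at equal small steps (20°) with one large closing gap is an analogous group.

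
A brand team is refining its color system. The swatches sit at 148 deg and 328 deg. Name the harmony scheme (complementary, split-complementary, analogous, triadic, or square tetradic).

Sort the hues: 148°, 328°.
Successive gaps around the wheel: 180°, 180°.
Two hues 180° apart are complementary.

complementary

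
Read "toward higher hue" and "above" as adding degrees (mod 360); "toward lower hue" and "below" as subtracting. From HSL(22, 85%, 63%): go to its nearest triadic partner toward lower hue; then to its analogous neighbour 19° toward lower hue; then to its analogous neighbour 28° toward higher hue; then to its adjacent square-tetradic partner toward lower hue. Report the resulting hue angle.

181°

22 − 120 = -98 → -98 + 360 = 262°   (triadic ↓)
262 − 19 = 243°   (analog 19° ↓)
243 + 28 = 271°   (analog 28° ↑)
271 − 90 = 181°   (square ↓)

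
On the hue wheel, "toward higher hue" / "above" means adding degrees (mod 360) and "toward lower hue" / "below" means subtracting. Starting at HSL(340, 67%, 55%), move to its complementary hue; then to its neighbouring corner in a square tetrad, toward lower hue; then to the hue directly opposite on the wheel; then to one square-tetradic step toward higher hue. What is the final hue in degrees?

340 + 180 = 520 → 520 − 360 = 160°   (complement)
160 − 90 = 70°   (square ↓)
70 + 180 = 250°   (complement)
250 + 90 = 340°   (square ↑)

340°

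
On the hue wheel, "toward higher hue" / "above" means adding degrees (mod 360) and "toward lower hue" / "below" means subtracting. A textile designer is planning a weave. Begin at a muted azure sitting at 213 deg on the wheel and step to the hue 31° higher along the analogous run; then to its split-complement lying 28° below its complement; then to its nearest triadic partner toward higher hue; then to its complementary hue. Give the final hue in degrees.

336°

213 + 31 = 244°   (analog 31° ↑)
244 + 152 = 396 → 396 − 360 = 36°   (split-comp 28° ↓)
36 + 120 = 156°   (triadic ↑)
156 + 180 = 336°   (complement)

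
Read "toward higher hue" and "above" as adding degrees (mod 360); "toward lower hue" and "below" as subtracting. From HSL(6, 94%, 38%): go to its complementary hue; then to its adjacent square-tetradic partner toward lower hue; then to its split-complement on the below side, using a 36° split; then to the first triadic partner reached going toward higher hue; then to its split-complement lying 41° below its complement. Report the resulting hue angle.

139°

+180° (complement): 6 + 180 = 186°
−90° (square ↓): 186 − 90 = 96°
+144° (split-comp 36° ↓): 96 + 144 = 240°
+120° (triadic ↑): 240 + 120 = 360 → 360 − 360 = 0°
+139° (split-comp 41° ↓): 0 + 139 = 139°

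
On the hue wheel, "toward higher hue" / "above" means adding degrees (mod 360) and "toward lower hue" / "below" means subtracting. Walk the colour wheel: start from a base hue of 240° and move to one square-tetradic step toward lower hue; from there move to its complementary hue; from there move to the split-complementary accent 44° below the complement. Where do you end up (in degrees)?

106°

square ↓ −90°: 240 − 90 = 150°
complement +180°: 150 + 180 = 330°
split-comp 44° ↓ +136°: 330 + 136 = 466 → 466 − 360 = 106°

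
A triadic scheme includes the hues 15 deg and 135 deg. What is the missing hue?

A triad places three hues 120° apart.
The full set through 15° is {15°, 135°, 255°}.
Given {15°, 135°}, the missing hue is 255°.

255°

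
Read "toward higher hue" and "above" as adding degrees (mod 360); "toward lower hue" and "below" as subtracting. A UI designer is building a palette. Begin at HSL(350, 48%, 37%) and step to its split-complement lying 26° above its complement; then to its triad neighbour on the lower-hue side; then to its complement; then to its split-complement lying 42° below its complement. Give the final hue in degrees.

34°

+206° (split-comp 26° ↑): 350 + 206 = 556 → 556 − 360 = 196°
−120° (triadic ↓): 196 − 120 = 76°
+180° (complement): 76 + 180 = 256°
+138° (split-comp 42° ↓): 256 + 138 = 394 → 394 − 360 = 34°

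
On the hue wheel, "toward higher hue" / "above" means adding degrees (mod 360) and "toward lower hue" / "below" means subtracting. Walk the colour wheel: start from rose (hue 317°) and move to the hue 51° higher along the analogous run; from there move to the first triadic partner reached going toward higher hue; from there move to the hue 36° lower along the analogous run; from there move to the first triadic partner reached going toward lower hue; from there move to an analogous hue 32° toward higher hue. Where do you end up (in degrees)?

+51° (analog 51° ↑): 317 + 51 = 368 → 368 − 360 = 8°
+120° (triadic ↑): 8 + 120 = 128°
−36° (analog 36° ↓): 128 − 36 = 92°
−120° (triadic ↓): 92 − 120 = -28 → -28 + 360 = 332°
+32° (analog 32° ↑): 332 + 32 = 364 → 364 − 360 = 4°

4°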